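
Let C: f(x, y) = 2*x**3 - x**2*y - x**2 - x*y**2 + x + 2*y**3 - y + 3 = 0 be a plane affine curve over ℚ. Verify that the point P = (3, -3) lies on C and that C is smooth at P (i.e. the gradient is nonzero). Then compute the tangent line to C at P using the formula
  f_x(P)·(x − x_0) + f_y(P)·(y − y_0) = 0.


Tangent line at P: 58*x + 62*y + 12 = 0.

Step 1: f(3, -3) = 0, so P lies on C.
Step 2: partial derivatives
  f_x(x, y) = 6*x**2 - 2*x*y - 2*x - y**2 + 1, f_y(x, y) = -x**2 - 2*x*y + 6*y**2 - 1.
  f_x(P) = 58, f_y(P) = 62 (gradient nonzero, so P is smooth).
Step 3: tangent line at P: 58·(x − 3) + 62·(y − -3) = 0.
Expanding: 58*x + 62*y + 12 = 0.


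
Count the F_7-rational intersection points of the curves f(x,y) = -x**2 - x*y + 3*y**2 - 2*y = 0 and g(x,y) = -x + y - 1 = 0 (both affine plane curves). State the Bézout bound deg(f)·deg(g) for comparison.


Common zeros: ∅; count = 0; Bézout bound = 2.

deg(f) = 2, deg(g) = 1, so Bézout bound = 2.
Scan x ∈ F_7. For each x, list the y ∈ F_7 with f(x, y) ≡ 0 and those with g(x, y) ≡ 0 (mod 7); the common zeros in that column are the intersection.
  x = 0: f ≡ 0 at y ∈ {0, 3}; g ≡ 0 at y ∈ {1}; common: ∅.
  x = 1: f ≡ 0 at y ∈ {4}; g ≡ 0 at y ∈ {2}; common: ∅.
  x = 2: f ≡ 0 at y ∈ {2, 4}; g ≡ 0 at y ∈ {3}; common: ∅.
  x = 3: f ≡ 0 at y ∈ {2}; g ≡ 0 at y ∈ {4}; common: ∅.
  x = 4: f ≡ 0 at y ∈ {3, 6}; g ≡ 0 at y ∈ {5}; common: ∅.
  x = 5: f ≡ 0 at y ∈ ∅; g ≡ 0 at y ∈ {6}; common: ∅.
  x = 6: f ≡ 0 at y ∈ ∅; g ≡ 0 at y ∈ {0}; common: ∅.
Collecting: common zeros = ∅, so the count is 0.
Comparison with the Bézout bound: 0 ≤ 2 = deg(f)·deg(g), as expected for curves with no common component (the affine F_7-count falls short of the bound because intersections may lie at infinity, over extension fields, or carry multiplicity).


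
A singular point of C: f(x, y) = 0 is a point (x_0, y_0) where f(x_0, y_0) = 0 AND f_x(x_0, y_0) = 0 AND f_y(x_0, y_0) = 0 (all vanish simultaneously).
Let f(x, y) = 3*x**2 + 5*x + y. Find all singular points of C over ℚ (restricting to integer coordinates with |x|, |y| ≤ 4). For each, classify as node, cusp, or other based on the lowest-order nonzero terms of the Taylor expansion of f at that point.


No singular points in the scanned grid; C is smooth there.

Compute partial derivatives:
  f_x = 6*x + 5.
  f_y = 1.
f_y = 1 is a nonzero constant, so f_y never vanishes: no point (x, y) can satisfy f = f_x = f_y = 0. In particular no (x, y) ∈ {−4, ..., 4}² is singular; the curve is smooth.


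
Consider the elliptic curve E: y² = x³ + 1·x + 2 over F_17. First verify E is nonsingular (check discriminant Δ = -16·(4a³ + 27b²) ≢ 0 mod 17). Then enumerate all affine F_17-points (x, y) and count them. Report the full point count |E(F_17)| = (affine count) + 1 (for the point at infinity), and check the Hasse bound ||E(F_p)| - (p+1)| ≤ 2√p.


Affine points = {(0, 6), (0, 11), (1, 2), (1, 15), (3, 7), (3, 10), (4, 6), (4, 11), (5, 8), (5, 9), (9, 3), (9, 14), (10, 3), (10, 14), (11, 1), (11, 16), (12, 5), (12, 12), (13, 6), (13, 11), (15, 3), (15, 14), (16, 0)}; affine count = 23; |E(F_17)| = 24.

Discriminant check: Δ ∝ 4a³ + 27b² = 4·1³ + 27·2² = 4·1 + 27·4 ≡ 10 (mod 17). Nonzero ⇒ E is nonsingular.
For each x ∈ F_17, compute rhs = x³ + 1·x + 2 mod 17, then count y ∈ F_17 with y² ≡ rhs.
  x = 0: rhs = 2, matching y values: 6, 11 (2 points).
  x = 1: rhs = 4, matching y values: 2, 15 (2 points).
  x = 2: rhs = 12, matching y values: none (0 points).
  x = 3: rhs = 15, matching y values: 7, 10 (2 points).
  x = 4: rhs = 2, matching y values: 6, 11 (2 points).
  x = 5: rhs = 13, matching y values: 8, 9 (2 points).
  x = 6: rhs = 3, matching y values: none (0 points).
  x = 7: rhs = 12, matching y values: none (0 points).
  x = 8: rhs = 12, matching y values: none (0 points).
  x = 9: rhs = 9, matching y values: 3, 14 (2 points).
  x = 10: rhs = 9, matching y values: 3, 14 (2 points).
  x = 11: rhs = 1, matching y values: 1, 16 (2 points).
  x = 12: rhs = 8, matching y values: 5, 12 (2 points).
  x = 13: rhs = 2, matching y values: 6, 11 (2 points).
  x = 14: rhs = 6, matching y values: none (0 points).
  x = 15: rhs = 9, matching y values: 3, 14 (2 points).
  x = 16: rhs = 0, matching y values: 0 (1 points).
Total affine count: 23.
Full point count |E(F_17)| = 23 + 1 = 24.
Hasse bound: |24 − (17+1)| = |6| = 6 ≤ 2√17 ≈ 8.2462 ✓.


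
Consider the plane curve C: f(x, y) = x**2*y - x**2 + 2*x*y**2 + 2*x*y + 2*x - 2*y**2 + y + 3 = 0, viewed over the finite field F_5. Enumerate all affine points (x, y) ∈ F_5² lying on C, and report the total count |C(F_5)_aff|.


Affine F_5-points: {(0, 4), (1, 4), (3, 0), (3, 1), (4, 0)}; count = 5.

For each of the 25 pairs (x, y) ∈ F_5², evaluate f(x, y) mod 5. Record the zeros.
  x = 0: [0↦3, 1↦2, 2↦2, 3↦3, 4↦0]  zeros at y ∈ {4}
  x = 1: [0↦4, 1↦3, 2↦2, 3↦1, 4↦0]  zeros at y ∈ {4}
  x = 2: [0↦3, 1↦4, 2↦4, 3↦3, 4↦1]  zeros at y ∈ ∅
  x = 3: [0↦0, 1↦0, 2↦3, 3↦4, 4↦3]  zeros at y ∈ {0, 1}
  x = 4: [0↦0, 1↦1, 2↦4, 3↦4, 4↦1]  zeros at y ∈ {0}
Collecting zeros: affine points = {(0, 4), (1, 4), (3, 0), (3, 1), (4, 0)}.
Total count |C(F_5)_aff| = 5.


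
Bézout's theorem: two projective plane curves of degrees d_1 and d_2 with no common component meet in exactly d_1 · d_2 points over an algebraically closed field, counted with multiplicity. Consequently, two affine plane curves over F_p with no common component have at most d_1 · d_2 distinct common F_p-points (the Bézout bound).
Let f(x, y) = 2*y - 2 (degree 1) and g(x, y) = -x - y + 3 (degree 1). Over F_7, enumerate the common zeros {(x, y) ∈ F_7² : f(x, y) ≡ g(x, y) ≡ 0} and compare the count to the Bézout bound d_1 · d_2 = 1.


Common zeros: {(2, 1)}; count = 1; Bézout bound = 1.

deg(f) = 1, deg(g) = 1, so Bézout bound = 1.
Scan x ∈ F_7. For each x, list the y ∈ F_7 with f(x, y) ≡ 0 and those with g(x, y) ≡ 0 (mod 7); the common zeros in that column are the intersection.
  x = 0: f ≡ 0 at y ∈ {1}; g ≡ 0 at y ∈ {3}; common: ∅.
  x = 1: f ≡ 0 at y ∈ {1}; g ≡ 0 at y ∈ {2}; common: ∅.
  x = 2: f ≡ 0 at y ∈ {1}; g ≡ 0 at y ∈ {1}; common: {1}.
  x = 3: f ≡ 0 at y ∈ {1}; g ≡ 0 at y ∈ {0}; common: ∅.
  x = 4: f ≡ 0 at y ∈ {1}; g ≡ 0 at y ∈ {6}; common: ∅.
  x = 5: f ≡ 0 at y ∈ {1}; g ≡ 0 at y ∈ {5}; common: ∅.
  x = 6: f ≡ 0 at y ∈ {1}; g ≡ 0 at y ∈ {4}; common: ∅.
Collecting: common zeros = {(2, 1)}, so the count is 1.
Comparison with the Bézout bound: 1 ≤ 1 = deg(f)·deg(g), as expected for curves with no common component (the bound is attained).


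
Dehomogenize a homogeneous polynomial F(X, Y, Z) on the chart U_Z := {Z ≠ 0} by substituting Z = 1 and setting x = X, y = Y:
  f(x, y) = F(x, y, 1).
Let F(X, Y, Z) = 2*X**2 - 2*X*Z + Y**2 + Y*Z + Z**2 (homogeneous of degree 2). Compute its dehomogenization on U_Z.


f(x, y) = 2*x**2 - 2*x + y**2 + y + 1

On U_Z we set Z = 1. Each monomial c·X^i·Y^j·Z^k in F becomes c·x^i·y^j·1^k = c·x^i·y^j.
Substituting Z = 1: F(X, Y, 1) = 2*x**2 - 2*x + y**2 + y + 1.
Note: deg(f) ≤ deg(F) = 2; strict inequality happens when F is divisible by Z (lost terms).


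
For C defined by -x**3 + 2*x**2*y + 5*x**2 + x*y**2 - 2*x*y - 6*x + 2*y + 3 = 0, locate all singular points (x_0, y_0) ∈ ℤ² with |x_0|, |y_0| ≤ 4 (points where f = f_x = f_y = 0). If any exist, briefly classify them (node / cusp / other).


Singular points: {(1, -1)}; classification: cusp.

Compute partial derivatives:
  f_x = -3*x**2 + 4*x*y + 10*x + y**2 - 2*y - 6.
  f_y = 2*x**2 + 2*x*y - 2*x + 2.
Scan x_0 ∈ {−4, ..., 4}. For each x_0, f_y(x_0, y) is a polynomial in y; find its integer roots y ∈ {−4, ..., 4}, then test f_x and f at those candidates.
  x = -4: f_y(-4, y) = 42 - 8*y; no integer root y with |y| ≤ 4.
  x = -3: f_y(-3, y) = 26 - 6*y; no integer root y with |y| ≤ 4.
  x = -2: f_y(-2, y) = 14 - 4*y; no integer root y with |y| ≤ 4.
  x = -1: f_y(-1, y) = 6 - 2*y; vanishes at y ∈ {3}. (-1, 3): f_x = -28 ≠ 0.
  x = 0: f_y(0, y) = 2; no integer root y with |y| ≤ 4.
  x = 1: f_y(1, y) = 2*y + 2; vanishes at y ∈ {-1}. (1, -1): f_x = 0, f = 0 — SINGULAR.
  x = 2: f_y(2, y) = 4*y + 6; no integer root y with |y| ≤ 4.
  x = 3: f_y(3, y) = 6*y + 14; no integer root y with |y| ≤ 4.
  x = 4: f_y(4, y) = 8*y + 26; no integer root y with |y| ≤ 4.
Only singular point on the grid: (1, -1).
Classify: substitute x = 1 + u, y = -1 + v and expand: f = -u**3 + 2*u**2*v + u*v**2 + v**2.
No constant or linear terms (consistent with a singular point). Quadratic part: v**2. Cubic part: -u**3 + 2*u**2*v + u*v**2.
The quadratic part v**2 is a perfect square, so there is a single (double) tangent line v = 0, i.e. y = -1. Restricting the cubic part to that line (v = 0) leaves -u**3 ≠ 0, so f is not divisible by v and the branch is v² ≈ u**3 to lowest order — this is a cusp.
Classification: cusp.


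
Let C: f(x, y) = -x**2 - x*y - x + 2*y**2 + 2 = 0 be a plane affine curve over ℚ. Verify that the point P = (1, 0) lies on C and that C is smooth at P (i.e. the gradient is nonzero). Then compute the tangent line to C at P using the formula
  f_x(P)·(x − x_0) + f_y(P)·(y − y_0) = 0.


Tangent line at P: -3*x - y + 3 = 0.

Step 1: f(1, 0) = 0, so P lies on C.
Step 2: partial derivatives
  f_x(x, y) = -2*x - y - 1, f_y(x, y) = -x + 4*y.
  f_x(P) = -3, f_y(P) = -1 (gradient nonzero, so P is smooth).
Step 3: tangent line at P: -3·(x − 1) + -1·(y − 0) = 0.
Expanding: -3*x - y + 3 = 0.


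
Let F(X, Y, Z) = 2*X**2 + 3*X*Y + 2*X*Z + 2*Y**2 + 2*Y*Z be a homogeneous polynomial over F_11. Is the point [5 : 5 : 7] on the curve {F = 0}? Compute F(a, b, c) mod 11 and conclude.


F(5,5,7) ≡ 7 (mod 11); P is NOT on the curve.

Evaluate F(5, 5, 7) term-by-term (mod 11).
  2*X**2 ↦ 2·25·1·1 = 50
  3*X*Y ↦ 3·5·5·1 = 75
  2*X*Z ↦ 2·5·1·7 = 70
  2*Y**2 ↦ 2·1·25·1 = 50
  2*Y*Z ↦ 2·1·5·7 = 70
Sum: F(5, 5, 7) = (50) + (75) + (70) + (50) + (70) = 315.
Reducing mod 11: 315 ≡ 7 (mod 11).
Since F(a, b, c) ≡ 7 ≠ 0 (mod 11), P does NOT lie on the curve.


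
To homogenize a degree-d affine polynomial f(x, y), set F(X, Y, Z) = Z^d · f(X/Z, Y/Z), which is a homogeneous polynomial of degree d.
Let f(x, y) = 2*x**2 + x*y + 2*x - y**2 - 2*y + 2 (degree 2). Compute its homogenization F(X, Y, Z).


F(X, Y, Z) = 2*X**2 + X*Y + 2*X*Z - Y**2 - 2*Y*Z + 2*Z**2

deg(f) = 2.
Substitute x = X/Z, y = Y/Z into f, then multiply by Z^2.
  monomial 2·x^2·y^0 ↦ 2·X^2·Y^0·Z^0.
  monomial 1·x^1·y^1 ↦ 1·X^1·Y^1·Z^0.
  monomial 2·x^1·y^0 ↦ 2·X^1·Y^0·Z^1.
  monomial -1·x^0·y^2 ↦ -1·X^0·Y^2·Z^0.
  monomial -2·x^0·y^1 ↦ -2·X^0·Y^1·Z^1.
  monomial 2·x^0·y^0 ↦ 2·X^0·Y^0·Z^2.
Collecting: F(X, Y, Z) = 2*X**2 + X*Y + 2*X*Z - Y**2 - 2*Y*Z + 2*Z**2.


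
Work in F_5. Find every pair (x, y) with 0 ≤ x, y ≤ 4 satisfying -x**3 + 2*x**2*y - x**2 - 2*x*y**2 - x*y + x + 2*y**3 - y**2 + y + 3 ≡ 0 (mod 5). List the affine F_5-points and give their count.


Affine F_5-points: {(0, 1), (1, 2), (1, 3), (1, 4), (3, 0), (3, 2), (3, 4), (4, 2)}; count = 8.

For each of the 25 pairs (x, y) ∈ F_5², evaluate f(x, y) mod 5. Record the zeros.
  x = 0: [0↦3, 1↦0, 2↦2, 3↦1, 4↦4]  zeros at y ∈ {1}
  x = 1: [0↦2, 1↦3, 2↦0, 3↦0, 4↦0]  zeros at y ∈ {2, 3, 4}
  x = 2: [0↦3, 1↦2, 2↦3, 3↦3, 4↦4]  zeros at y ∈ ∅
  x = 3: [0↦0, 1↦1, 2↦0, 3↦4, 4↦0]  zeros at y ∈ {0, 2, 4}
  x = 4: [0↦2, 1↦4, 2↦0, 3↦2, 4↦2]  zeros at y ∈ {2}
Collecting zeros: affine points = {(0, 1), (1, 2), (1, 3), (1, 4), (3, 0), (3, 2), (3, 4), (4, 2)}.
Total count |C(F_5)_aff| = 8.


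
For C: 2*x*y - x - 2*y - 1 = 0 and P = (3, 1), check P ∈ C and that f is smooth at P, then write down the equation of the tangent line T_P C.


Tangent line at P: x + 4*y - 7 = 0.

Step 1: f(3, 1) = 0, so P lies on C.
Step 2: partial derivatives
  f_x(x, y) = 2*y - 1, f_y(x, y) = 2*x - 2.
  f_x(P) = 1, f_y(P) = 4 (gradient nonzero, so P is smooth).
Step 3: tangent line at P: 1·(x − 3) + 4·(y − 1) = 0.
Expanding: x + 4*y - 7 = 0.


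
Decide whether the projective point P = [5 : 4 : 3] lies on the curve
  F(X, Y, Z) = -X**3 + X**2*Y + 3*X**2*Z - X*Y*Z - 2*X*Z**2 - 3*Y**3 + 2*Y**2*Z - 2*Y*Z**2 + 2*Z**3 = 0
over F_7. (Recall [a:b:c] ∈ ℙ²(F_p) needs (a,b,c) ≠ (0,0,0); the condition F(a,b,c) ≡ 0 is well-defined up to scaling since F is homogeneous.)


F(5,4,3) ≡ 6 (mod 7); P is NOT on the curve.

Evaluate F(5, 4, 3) term-by-term (mod 7).
  -X**3 ↦ -1·125·1·1 = -125
  X**2*Y ↦ 1·25·4·1 = 100
  3*X**2*Z ↦ 3·25·1·3 = 225
  -X*Y*Z ↦ -1·5·4·3 = -60
  -2*X*Z**2 ↦ -2·5·1·9 = -90
  -3*Y**3 ↦ -3·1·64·1 = -192
  2*Y**2*Z ↦ 2·1·16·3 = 96
  -2*Y*Z**2 ↦ -2·1·4·9 = -72
  2*Z**3 ↦ 2·1·1·27 = 54
Sum: F(5, 4, 3) = (-125) + (100) + (225) + (-60) + (-90) + (-192) + (96) + (-72) + (54) = -64.
Reducing mod 7: -64 ≡ 6 (mod 7).
Since F(a, b, c) ≡ 6 ≠ 0 (mod 7), P does NOT lie on the curve.


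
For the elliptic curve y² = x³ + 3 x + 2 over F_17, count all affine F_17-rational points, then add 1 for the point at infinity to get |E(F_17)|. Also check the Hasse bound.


Affine points = {(0, 6), (0, 11), (2, 4), (2, 13), (3, 2), (3, 15), (6, 7), (6, 10), (7, 3), (7, 14), (12, 7), (12, 10), (14, 0), (16, 7), (16, 10)}; affine count = 15; |E(F_17)| = 16.

Discriminant check: Δ ∝ 4a³ + 27b² = 4·3³ + 27·2² = 4·27 + 27·4 ≡ 12 (mod 17). Nonzero ⇒ E is nonsingular.
For each x ∈ F_17, compute rhs = x³ + 3·x + 2 mod 17, then count y ∈ F_17 with y² ≡ rhs.
  x = 0: rhs = 2, matching y values: 6, 11 (2 points).
  x = 1: rhs = 6, matching y values: none (0 points).
  x = 2: rhs = 16, matching y values: 4, 13 (2 points).
  x = 3: rhs = 4, matching y values: 2, 15 (2 points).
  x = 4: rhs = 10, matching y values: none (0 points).
  x = 5: rhs = 6, matching y values: none (0 points).
  x = 6: rhs = 15, matching y values: 7, 10 (2 points).
  x = 7: rhs = 9, matching y values: 3, 14 (2 points).
  x = 8: rhs = 11, matching y values: none (0 points).
  x = 9: rhs = 10, matching y values: none (0 points).
  x = 10: rhs = 12, matching y values: none (0 points).
  x = 11: rhs = 6, matching y values: none (0 points).
  x = 12: rhs = 15, matching y values: 7, 10 (2 points).
  x = 13: rhs = 11, matching y values: none (0 points).
  x = 14: rhs = 0, matching y values: 0 (1 points).
  x = 15: rhs = 5, matching y values: none (0 points).
  x = 16: rhs = 15, matching y values: 7, 10 (2 points).
Total affine count: 15.
Full point count |E(F_17)| = 15 + 1 = 16.
Hasse bound: |16 − (17+1)| = |-2| = 2 ≤ 2√17 ≈ 8.2462 ✓.


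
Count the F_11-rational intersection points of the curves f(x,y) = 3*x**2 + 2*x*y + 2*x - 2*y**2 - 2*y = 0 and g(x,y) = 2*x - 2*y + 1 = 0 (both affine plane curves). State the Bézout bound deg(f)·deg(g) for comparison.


Common zeros: ∅; count = 0; Bézout bound = 2.

deg(f) = 2, deg(g) = 1, so Bézout bound = 2.
Scan x ∈ F_11. For each x, list the y ∈ F_11 with f(x, y) ≡ 0 and those with g(x, y) ≡ 0 (mod 11); the common zeros in that column are the intersection.
  x = 0: f ≡ 0 at y ∈ {0, 10}; g ≡ 0 at y ∈ {6}; common: ∅.
  x = 1: f ≡ 0 at y ∈ ∅; g ≡ 0 at y ∈ {7}; common: ∅.
  x = 2: f ≡ 0 at y ∈ {6}; g ≡ 0 at y ∈ {8}; common: ∅.
  x = 3: f ≡ 0 at y ∈ {0, 2}; g ≡ 0 at y ∈ {9}; common: ∅.
  x = 4: f ≡ 0 at y ∈ {7}; g ≡ 0 at y ∈ {10}; common: ∅.
  x = 5: f ≡ 0 at y ∈ ∅; g ≡ 0 at y ∈ {0}; common: ∅.
  x = 6: f ≡ 0 at y ∈ {2, 3}; g ≡ 0 at y ∈ {1}; common: ∅.
  x = 7: f ≡ 0 at y ∈ ∅; g ≡ 0 at y ∈ {2}; common: ∅.
  x = 8: f ≡ 0 at y ∈ {1, 6}; g ≡ 0 at y ∈ {3}; common: ∅.
  x = 9: f ≡ 0 at y ∈ {1, 7}; g ≡ 0 at y ∈ {4}; common: ∅.
  x = 10: f ≡ 0 at y ∈ ∅; g ≡ 0 at y ∈ {5}; common: ∅.
Collecting: common zeros = ∅, so the count is 0.
Comparison with the Bézout bound: 0 ≤ 2 = deg(f)·deg(g), as expected for curves with no common component (the affine F_11-count falls short of the bound because intersections may lie at infinity, over extension fields, or carry multiplicity).


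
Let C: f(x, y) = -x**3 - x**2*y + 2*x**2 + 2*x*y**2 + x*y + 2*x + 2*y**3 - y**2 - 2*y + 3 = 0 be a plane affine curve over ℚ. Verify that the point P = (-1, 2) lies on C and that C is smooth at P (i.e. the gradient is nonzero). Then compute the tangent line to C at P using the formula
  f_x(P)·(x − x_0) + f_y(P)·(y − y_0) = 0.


Tangent line at P: 9*x + 8*y - 7 = 0.

Step 1: f(-1, 2) = 0, so P lies on C.
Step 2: partial derivatives
  f_x(x, y) = -3*x**2 - 2*x*y + 4*x + 2*y**2 + y + 2, f_y(x, y) = -x**2 + 4*x*y + x + 6*y**2 - 2*y - 2.
  f_x(P) = 9, f_y(P) = 8 (gradient nonzero, so P is smooth).
Step 3: tangent line at P: 9·(x − -1) + 8·(y − 2) = 0.
Expanding: 9*x + 8*y - 7 = 0.


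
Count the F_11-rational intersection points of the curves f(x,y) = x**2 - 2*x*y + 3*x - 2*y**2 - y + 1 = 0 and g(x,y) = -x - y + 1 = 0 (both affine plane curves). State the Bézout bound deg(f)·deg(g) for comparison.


Common zeros: {(8, 4)}; count = 1; Bézout bound = 2.

deg(f) = 2, deg(g) = 1, so Bézout bound = 2.
Scan x ∈ F_11. For each x, list the y ∈ F_11 with f(x, y) ≡ 0 and those with g(x, y) ≡ 0 (mod 11); the common zeros in that column are the intersection.
  x = 0: f ≡ 0 at y ∈ {6, 10}; g ≡ 0 at y ∈ {1}; common: ∅.
  x = 1: f ≡ 0 at y ∈ {1, 3}; g ≡ 0 at y ∈ {0}; common: ∅.
  x = 2: f ≡ 0 at y ∈ {0, 3}; g ≡ 0 at y ∈ {10}; common: ∅.
  x = 3: f ≡ 0 at y ∈ {5, 8}; g ≡ 0 at y ∈ {9}; common: ∅.
  x = 4: f ≡ 0 at y ∈ {5, 7}; g ≡ 0 at y ∈ {8}; common: ∅.
  x = 5: f ≡ 0 at y ∈ {2, 9}; g ≡ 0 at y ∈ {7}; common: ∅.
  x = 6: f ≡ 0 at y ∈ {0, 10}; g ≡ 0 at y ∈ {6}; common: ∅.
  x = 7: f ≡ 0 at y ∈ {2, 7}; g ≡ 0 at y ∈ {5}; common: ∅.
  x = 8: f ≡ 0 at y ∈ {4}; g ≡ 0 at y ∈ {4}; common: {4}.
  x = 9: f ≡ 0 at y ∈ {1, 6}; g ≡ 0 at y ∈ {3}; common: ∅.
  x = 10: f ≡ 0 at y ∈ {8, 9}; g ≡ 0 at y ∈ {2}; common: ∅.
Collecting: common zeros = {(8, 4)}, so the count is 1.
Comparison with the Bézout bound: 1 ≤ 2 = deg(f)·deg(g), as expected for curves with no common component (the affine F_11-count falls short of the bound because intersections may lie at infinity, over extension fields, or carry multiplicity).


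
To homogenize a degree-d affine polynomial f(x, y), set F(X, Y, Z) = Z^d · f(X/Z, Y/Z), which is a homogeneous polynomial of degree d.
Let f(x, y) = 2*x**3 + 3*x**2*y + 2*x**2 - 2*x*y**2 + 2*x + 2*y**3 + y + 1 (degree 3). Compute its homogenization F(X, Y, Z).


F(X, Y, Z) = 2*X**3 + 3*X**2*Y + 2*X**2*Z - 2*X*Y**2 + 2*X*Z**2 + 2*Y**3 + Y*Z**2 + Z**3

deg(f) = 3.
Substitute x = X/Z, y = Y/Z into f, then multiply by Z^3.
  monomial 2·x^3·y^0 ↦ 2·X^3·Y^0·Z^0.
  monomial 3·x^2·y^1 ↦ 3·X^2·Y^1·Z^0.
  monomial 2·x^2·y^0 ↦ 2·X^2·Y^0·Z^1.
  monomial -2·x^1·y^2 ↦ -2·X^1·Y^2·Z^0.
  monomial 2·x^1·y^0 ↦ 2·X^1·Y^0·Z^2.
  monomial 2·x^0·y^3 ↦ 2·X^0·Y^3·Z^0.
  monomial 1·x^0·y^1 ↦ 1·X^0·Y^1·Z^2.
  monomial 1·x^0·y^0 ↦ 1·X^0·Y^0·Z^3.
Collecting: F(X, Y, Z) = 2*X**3 + 3*X**2*Y + 2*X**2*Z - 2*X*Y**2 + 2*X*Z**2 + 2*Y**3 + Y*Z**2 + Z**3.


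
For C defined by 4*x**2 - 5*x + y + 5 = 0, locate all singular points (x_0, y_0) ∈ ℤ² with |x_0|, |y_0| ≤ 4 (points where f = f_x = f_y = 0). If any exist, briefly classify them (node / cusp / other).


No singular points in the scanned grid; C is smooth there.

Compute partial derivatives:
  f_x = 8*x - 5.
  f_y = 1.
f_y = 1 is a nonzero constant, so f_y never vanishes: no point (x, y) can satisfy f = f_x = f_y = 0. In particular no (x, y) ∈ {−4, ..., 4}² is singular; the curve is smooth.


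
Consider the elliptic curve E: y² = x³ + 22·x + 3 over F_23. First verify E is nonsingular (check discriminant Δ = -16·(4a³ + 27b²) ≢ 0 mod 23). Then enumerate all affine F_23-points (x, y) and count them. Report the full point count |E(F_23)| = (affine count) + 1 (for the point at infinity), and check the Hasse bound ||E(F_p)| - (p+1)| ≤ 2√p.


Affine points = {(0, 7), (0, 16), (1, 7), (1, 16), (2, 3), (2, 20), (3, 2), (3, 21), (5, 10), (5, 13), (6, 11), (6, 12), (8, 1), (8, 22), (10, 2), (10, 21), (11, 9), (11, 14), (13, 5), (13, 18), (16, 9), (16, 14), (17, 0), (19, 9), (19, 14), (20, 5), (20, 18), (22, 7), (22, 16)}; affine count = 29; |E(F_23)| = 30.

Discriminant check: Δ ∝ 4a³ + 27b² = 4·22³ + 27·3² = 4·10648 + 27·9 ≡ 9 (mod 23). Nonzero ⇒ E is nonsingular.
For each x ∈ F_23, compute rhs = x³ + 22·x + 3 mod 23, then count y ∈ F_23 with y² ≡ rhs.
  x = 0: rhs = 3, matching y values: 7, 16 (2 points).
  x = 1: rhs = 3, matching y values: 7, 16 (2 points).
  x = 2: rhs = 9, matching y values: 3, 20 (2 points).
  x = 3: rhs = 4, matching y values: 2, 21 (2 points).
  x = 4: rhs = 17, matching y values: none (0 points).
  x = 5: rhs = 8, matching y values: 10, 13 (2 points).
  x = 6: rhs = 6, matching y values: 11, 12 (2 points).
  x = 7: rhs = 17, matching y values: none (0 points).
  x = 8: rhs = 1, matching y values: 1, 22 (2 points).
  x = 9: rhs = 10, matching y values: none (0 points).
  x = 10: rhs = 4, matching y values: 2, 21 (2 points).
  x = 11: rhs = 12, matching y values: 9, 14 (2 points).
  x = 12: rhs = 17, matching y values: none (0 points).
  x = 13: rhs = 2, matching y values: 5, 18 (2 points).
  x = 14: rhs = 19, matching y values: none (0 points).
  x = 15: rhs = 5, matching y values: none (0 points).
  x = 16: rhs = 12, matching y values: 9, 14 (2 points).
  x = 17: rhs = 0, matching y values: 0 (1 points).
  x = 18: rhs = 21, matching y values: none (0 points).
  x = 19: rhs = 12, matching y values: 9, 14 (2 points).
  x = 20: rhs = 2, matching y values: 5, 18 (2 points).
  x = 21: rhs = 20, matching y values: none (0 points).
  x = 22: rhs = 3, matching y values: 7, 16 (2 points).
Total affine count: 29.
Full point count |E(F_23)| = 29 + 1 = 30.
Hasse bound: |30 − (23+1)| = |6| = 6 ≤ 2√23 ≈ 9.5917 ✓.


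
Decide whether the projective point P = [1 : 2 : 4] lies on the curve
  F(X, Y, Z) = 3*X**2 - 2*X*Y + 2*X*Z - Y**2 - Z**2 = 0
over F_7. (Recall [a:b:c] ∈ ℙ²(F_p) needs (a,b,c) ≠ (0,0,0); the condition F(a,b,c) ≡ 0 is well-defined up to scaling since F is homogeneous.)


F(1,2,4) ≡ 1 (mod 7); P is NOT on the curve.

Evaluate F(1, 2, 4) term-by-term (mod 7).
  3*X**2 ↦ 3·1·1·1 = 3
  -2*X*Y ↦ -2·1·2·1 = -4
  2*X*Z ↦ 2·1·1·4 = 8
  -Y**2 ↦ -1·1·4·1 = -4
  -Z**2 ↦ -1·1·1·16 = -16
Sum: F(1, 2, 4) = (3) + (-4) + (8) + (-4) + (-16) = -13.
Reducing mod 7: -13 ≡ 1 (mod 7).
Since F(a, b, c) ≡ 1 ≠ 0 (mod 7), P does NOT lie on the curve.


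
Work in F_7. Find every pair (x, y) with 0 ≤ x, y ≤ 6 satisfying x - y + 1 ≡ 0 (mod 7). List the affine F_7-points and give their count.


Affine F_7-points: {(0, 1), (1, 2), (2, 3), (3, 4), (4, 5), (5, 6), (6, 0)}; count = 7.

For each of the 49 pairs (x, y) ∈ F_7², evaluate f(x, y) mod 7. Record the zeros.
  x = 0: [0↦1, 1↦0, 2↦6, 3↦5, 4↦4, 5↦3, 6↦2]  zeros at y ∈ {1}
  x = 1: [0↦2, 1↦1, 2↦0, 3↦6, 4↦5, 5↦4, 6↦3]  zeros at y ∈ {2}
  x = 2: [0↦3, 1↦2, 2↦1, 3↦0, 4↦6, 5↦5, 6↦4]  zeros at y ∈ {3}
  x = 3: [0↦4, 1↦3, 2↦2, 3↦1, 4↦0, 5↦6, 6↦5]  zeros at y ∈ {4}
  x = 4: [0↦5, 1↦4, 2↦3, 3↦2, 4↦1, 5↦0, 6↦6]  zeros at y ∈ {5}
  x = 5: [0↦6, 1↦5, 2↦4, 3↦3, 4↦2, 5↦1, 6↦0]  zeros at y ∈ {6}
  x = 6: [0↦0, 1↦6, 2↦5, 3↦4, 4↦3, 5↦2, 6↦1]  zeros at y ∈ {0}
Collecting zeros: affine points = {(0, 1), (1, 2), (2, 3), (3, 4), (4, 5), (5, 6), (6, 0)}.
Total count |C(F_7)_aff| = 7.


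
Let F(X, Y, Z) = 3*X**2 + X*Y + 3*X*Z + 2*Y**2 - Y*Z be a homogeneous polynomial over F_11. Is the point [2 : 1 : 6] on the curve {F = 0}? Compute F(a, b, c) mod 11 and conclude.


F(2,1,6) ≡ 2 (mod 11); P is NOT on the curve.

Evaluate F(2, 1, 6) term-by-term (mod 11).
  3*X**2 ↦ 3·4·1·1 = 12
  X*Y ↦ 1·2·1·1 = 2
  3*X*Z ↦ 3·2·1·6 = 36
  2*Y**2 ↦ 2·1·1·1 = 2
  -Y*Z ↦ -1·1·1·6 = -6
Sum: F(2, 1, 6) = (12) + (2) + (36) + (2) + (-6) = 46.
Reducing mod 11: 46 ≡ 2 (mod 11).
Since F(a, b, c) ≡ 2 ≠ 0 (mod 11), P does NOT lie on the curve.


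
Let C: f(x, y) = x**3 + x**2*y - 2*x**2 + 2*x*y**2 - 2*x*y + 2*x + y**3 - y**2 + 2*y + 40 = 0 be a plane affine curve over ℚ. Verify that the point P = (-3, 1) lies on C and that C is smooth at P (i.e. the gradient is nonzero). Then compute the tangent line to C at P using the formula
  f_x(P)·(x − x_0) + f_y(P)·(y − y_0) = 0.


Tangent line at P: 35*x + 6*y + 99 = 0.

Step 1: f(-3, 1) = 0, so P lies on C.
Step 2: partial derivatives
  f_x(x, y) = 3*x**2 + 2*x*y - 4*x + 2*y**2 - 2*y + 2, f_y(x, y) = x**2 + 4*x*y - 2*x + 3*y**2 - 2*y + 2.
  f_x(P) = 35, f_y(P) = 6 (gradient nonzero, so P is smooth).
Step 3: tangent line at P: 35·(x − -3) + 6·(y − 1) = 0.
Expanding: 35*x + 6*y + 99 = 0.


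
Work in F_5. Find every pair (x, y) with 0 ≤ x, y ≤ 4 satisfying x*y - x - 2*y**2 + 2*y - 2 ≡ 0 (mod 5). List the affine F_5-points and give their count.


Affine F_5-points: {(1, 2), (2, 3), (2, 4), (3, 0)}; count = 4.

For each of the 25 pairs (x, y) ∈ F_5², evaluate f(x, y) mod 5. Record the zeros.
  x = 0: [0↦3, 1↦3, 2↦4, 3↦1, 4↦4]  zeros at y ∈ ∅
  x = 1: [0↦2, 1↦3, 2↦0, 3↦3, 4↦2]  zeros at y ∈ {2}
  x = 2: [0↦1, 1↦3, 2↦1, 3↦0, 4↦0]  zeros at y ∈ {3, 4}
  x = 3: [0↦0, 1↦3, 2↦2, 3↦2, 4↦3]  zeros at y ∈ {0}
  x = 4: [0↦4, 1↦3, 2↦3, 3↦4, 4↦1]  zeros at y ∈ ∅
Collecting zeros: affine points = {(1, 2), (2, 3), (2, 4), (3, 0)}.
Total count |C(F_5)_aff| = 4.


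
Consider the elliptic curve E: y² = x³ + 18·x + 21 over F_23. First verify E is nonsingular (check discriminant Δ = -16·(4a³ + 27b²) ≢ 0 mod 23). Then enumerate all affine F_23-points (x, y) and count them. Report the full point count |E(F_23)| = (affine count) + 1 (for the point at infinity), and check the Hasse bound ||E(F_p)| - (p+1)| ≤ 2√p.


Affine points = {(5, 11), (5, 12), (6, 0), (11, 3), (11, 20), (14, 2), (14, 21), (15, 3), (15, 20), (16, 9), (16, 14), (18, 6), (18, 17), (19, 0), (20, 3), (20, 20), (21, 0), (22, 5), (22, 18)}; affine count = 19; |E(F_23)| = 20.

Discriminant check: Δ ∝ 4a³ + 27b² = 4·18³ + 27·21² = 4·5832 + 27·441 ≡ 22 (mod 23). Nonzero ⇒ E is nonsingular.
For each x ∈ F_23, compute rhs = x³ + 18·x + 21 mod 23, then count y ∈ F_23 with y² ≡ rhs.
  x = 0: rhs = 21, matching y values: none (0 points).
  x = 1: rhs = 17, matching y values: none (0 points).
  x = 2: rhs = 19, matching y values: none (0 points).
  x = 3: rhs = 10, matching y values: none (0 points).
  x = 4: rhs = 19, matching y values: none (0 points).
  x = 5: rhs = 6, matching y values: 11, 12 (2 points).
  x = 6: rhs = 0, matching y values: 0 (1 points).
  x = 7: rhs = 7, matching y values: none (0 points).
  x = 8: rhs = 10, matching y values: none (0 points).
  x = 9: rhs = 15, matching y values: none (0 points).
  x = 10: rhs = 5, matching y values: none (0 points).
  x = 11: rhs = 9, matching y values: 3, 20 (2 points).
  x = 12: rhs = 10, matching y values: none (0 points).
  x = 13: rhs = 14, matching y values: none (0 points).
  x = 14: rhs = 4, matching y values: 2, 21 (2 points).
  x = 15: rhs = 9, matching y values: 3, 20 (2 points).
  x = 16: rhs = 12, matching y values: 9, 14 (2 points).
  x = 17: rhs = 19, matching y values: none (0 points).
  x = 18: rhs = 13, matching y values: 6, 17 (2 points).
  x = 19: rhs = 0, matching y values: 0 (1 points).
  x = 20: rhs = 9, matching y values: 3, 20 (2 points).
  x = 21: rhs = 0, matching y values: 0 (1 points).
  x = 22: rhs = 2, matching y values: 5, 18 (2 points).
Total affine count: 19.
Full point count |E(F_23)| = 19 + 1 = 20.
Hasse bound: |20 − (23+1)| = |-4| = 4 ≤ 2√23 ≈ 9.5917 ✓.


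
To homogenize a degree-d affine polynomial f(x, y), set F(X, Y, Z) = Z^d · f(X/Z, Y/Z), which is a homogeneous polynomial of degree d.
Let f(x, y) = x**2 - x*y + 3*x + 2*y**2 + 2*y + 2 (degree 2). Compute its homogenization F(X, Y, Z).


F(X, Y, Z) = X**2 - X*Y + 3*X*Z + 2*Y**2 + 2*Y*Z + 2*Z**2

deg(f) = 2.
Substitute x = X/Z, y = Y/Z into f, then multiply by Z^2.
  monomial 1·x^2·y^0 ↦ 1·X^2·Y^0·Z^0.
  monomial -1·x^1·y^1 ↦ -1·X^1·Y^1·Z^0.
  monomial 3·x^1·y^0 ↦ 3·X^1·Y^0·Z^1.
  monomial 2·x^0·y^2 ↦ 2·X^0·Y^2·Z^0.
  monomial 2·x^0·y^1 ↦ 2·X^0·Y^1·Z^1.
  monomial 2·x^0·y^0 ↦ 2·X^0·Y^0·Z^2.
Collecting: F(X, Y, Z) = X**2 - X*Y + 3*X*Z + 2*Y**2 + 2*Y*Z + 2*Z**2.


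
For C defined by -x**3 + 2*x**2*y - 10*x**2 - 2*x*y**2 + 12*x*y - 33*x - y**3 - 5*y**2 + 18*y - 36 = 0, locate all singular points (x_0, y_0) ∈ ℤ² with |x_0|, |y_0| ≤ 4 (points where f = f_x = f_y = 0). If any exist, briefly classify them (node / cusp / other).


Singular points: {(-3, 0)}; classification: node.

Compute partial derivatives:
  f_x = -3*x**2 + 4*x*y - 20*x - 2*y**2 + 12*y - 33.
  f_y = 2*x**2 - 4*x*y + 12*x - 3*y**2 - 10*y + 18.
Scan x_0 ∈ {−4, ..., 4}. For each x_0, f_y(x_0, y) is a polynomial in y; find its integer roots y ∈ {−4, ..., 4}, then test f_x and f at those candidates.
  x = -4: f_y(-4, y) = -3*y**2 + 6*y + 2; no integer root y with |y| ≤ 4.
  x = -3: f_y(-3, y) = -3*y**2 + 2*y; vanishes at y ∈ {0}. (-3, 0): f_x = 0, f = 0 — SINGULAR.
  x = -2: f_y(-2, y) = -3*y**2 - 2*y + 2; no integer root y with |y| ≤ 4.
  x = -1: f_y(-1, y) = -3*y**2 - 6*y + 8; no integer root y with |y| ≤ 4.
  x = 0: f_y(0, y) = -3*y**2 - 10*y + 18; no integer root y with |y| ≤ 4.
  x = 1: f_y(1, y) = -3*y**2 - 14*y + 32; no integer root y with |y| ≤ 4.
  x = 2: f_y(2, y) = -3*y**2 - 18*y + 50; no integer root y with |y| ≤ 4.
  x = 3: f_y(3, y) = -3*y**2 - 22*y + 72; no integer root y with |y| ≤ 4.
  x = 4: f_y(4, y) = -3*y**2 - 26*y + 98; no integer root y with |y| ≤ 4.
Only singular point on the grid: (-3, 0).
Classify: substitute x = -3 + u, y = 0 + v and expand: f = -u**3 + 2*u**2*v - u**2 - 2*u*v**2 - v**3 + v**2.
No constant or linear terms (consistent with a singular point). Quadratic part: -u**2 + v**2. Cubic part: -u**3 + 2*u**2*v - 2*u*v**2 - v**3.
The quadratic part v**2 - u**2 = (v − u)(v + u) splits into two distinct linear factors, so there are two distinct tangent lines y − 0 = ±(x − -3) — this is a node (ordinary double point).
Classification: node.


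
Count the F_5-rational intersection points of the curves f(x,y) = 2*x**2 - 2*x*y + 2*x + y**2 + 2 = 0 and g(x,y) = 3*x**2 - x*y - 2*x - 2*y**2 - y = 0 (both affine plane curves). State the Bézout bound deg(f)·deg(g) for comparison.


Common zeros: ∅; count = 0; Bézout bound = 4.

deg(f) = 2, deg(g) = 2, so Bézout bound = 4.
Scan x ∈ F_5. For each x, list the y ∈ F_5 with f(x, y) ≡ 0 and those with g(x, y) ≡ 0 (mod 5); the common zeros in that column are the intersection.
  x = 0: f ≡ 0 at y ∈ ∅; g ≡ 0 at y ∈ {0, 2}; common: ∅.
  x = 1: f ≡ 0 at y ∈ {1}; g ≡ 0 at y ∈ ∅; common: ∅.
  x = 2: f ≡ 0 at y ∈ {2}; g ≡ 0 at y ∈ ∅; common: ∅.
  x = 3: f ≡ 0 at y ∈ ∅; g ≡ 0 at y ∈ {1, 2}; common: ∅.
  x = 4: f ≡ 0 at y ∈ {1, 2}; g ≡ 0 at y ∈ {0}; common: ∅.
Collecting: common zeros = ∅, so the count is 0.
Comparison with the Bézout bound: 0 ≤ 4 = deg(f)·deg(g), as expected for curves with no common component (the affine F_5-count falls short of the bound because intersections may lie at infinity, over extension fields, or carry multiplicity).


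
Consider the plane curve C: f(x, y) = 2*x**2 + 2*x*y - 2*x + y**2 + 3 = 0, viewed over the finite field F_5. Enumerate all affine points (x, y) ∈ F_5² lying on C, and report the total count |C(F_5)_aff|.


Affine F_5-points: {(3, 0), (3, 4), (4, 3), (4, 4)}; count = 4.

For each of the 25 pairs (x, y) ∈ F_5², evaluate f(x, y) mod 5. Record the zeros.
  x = 0: [0↦3, 1↦4, 2↦2, 3↦2, 4↦4]  zeros at y ∈ ∅
  x = 1: [0↦3, 1↦1, 2↦1, 3↦3, 4↦2]  zeros at y ∈ ∅
  x = 2: [0↦2, 1↦2, 2↦4, 3↦3, 4↦4]  zeros at y ∈ ∅
  x = 3: [0↦0, 1↦2, 2↦1, 3↦2, 4↦0]  zeros at y ∈ {0, 4}
  x = 4: [0↦2, 1↦1, 2↦2, 3↦0, 4↦0]  zeros at y ∈ {3, 4}
Collecting zeros: affine points = {(3, 0), (3, 4), (4, 3), (4, 4)}.
Total count |C(F_5)_aff| = 4.


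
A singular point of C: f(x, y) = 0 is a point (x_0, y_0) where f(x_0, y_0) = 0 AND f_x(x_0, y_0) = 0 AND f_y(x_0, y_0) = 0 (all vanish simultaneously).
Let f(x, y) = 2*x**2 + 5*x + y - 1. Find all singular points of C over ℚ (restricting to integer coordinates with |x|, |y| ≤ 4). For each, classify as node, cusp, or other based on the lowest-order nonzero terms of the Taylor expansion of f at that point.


No singular points in the scanned grid; C is smooth there.

Compute partial derivatives:
  f_x = 4*x + 5.
  f_y = 1.
f_y = 1 is a nonzero constant, so f_y never vanishes: no point (x, y) can satisfy f = f_x = f_y = 0. In particular no (x, y) ∈ {−4, ..., 4}² is singular; the curve is smooth.


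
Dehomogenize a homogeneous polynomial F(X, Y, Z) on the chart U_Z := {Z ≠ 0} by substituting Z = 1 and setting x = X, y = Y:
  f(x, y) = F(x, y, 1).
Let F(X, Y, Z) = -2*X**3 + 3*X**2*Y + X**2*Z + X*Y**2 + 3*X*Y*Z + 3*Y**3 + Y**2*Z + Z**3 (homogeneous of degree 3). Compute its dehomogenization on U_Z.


f(x, y) = -2*x**3 + 3*x**2*y + x**2 + x*y**2 + 3*x*y + 3*y**3 + y**2 + 1

On U_Z we set Z = 1. Each monomial c·X^i·Y^j·Z^k in F becomes c·x^i·y^j·1^k = c·x^i·y^j.
Substituting Z = 1: F(X, Y, 1) = -2*x**3 + 3*x**2*y + x**2 + x*y**2 + 3*x*y + 3*y**3 + y**2 + 1.
Note: deg(f) ≤ deg(F) = 3; strict inequality happens when F is divisible by Z (lost terms).


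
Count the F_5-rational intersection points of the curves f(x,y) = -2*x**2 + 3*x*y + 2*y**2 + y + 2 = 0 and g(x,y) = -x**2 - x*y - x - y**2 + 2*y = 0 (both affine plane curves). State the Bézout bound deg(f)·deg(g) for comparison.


Common zeros: {(4, 0)}; count = 1; Bézout bound = 4.

deg(f) = 2, deg(g) = 2, so Bézout bound = 4.
Scan x ∈ F_5. For each x, list the y ∈ F_5 with f(x, y) ≡ 0 and those with g(x, y) ≡ 0 (mod 5); the common zeros in that column are the intersection.
  x = 0: f ≡ 0 at y ∈ {1}; g ≡ 0 at y ∈ {0, 2}; common: ∅.
  x = 1: f ≡ 0 at y ∈ {0, 3}; g ≡ 0 at y ∈ ∅; common: ∅.
  x = 2: f ≡ 0 at y ∈ ∅; g ≡ 0 at y ∈ {2, 3}; common: ∅.
  x = 3: f ≡ 0 at y ∈ ∅; g ≡ 0 at y ∈ ∅; common: ∅.
  x = 4: f ≡ 0 at y ∈ {0, 1}; g ≡ 0 at y ∈ {0, 3}; common: {0}.
Collecting: common zeros = {(4, 0)}, so the count is 1.
Comparison with the Bézout bound: 1 ≤ 4 = deg(f)·deg(g), as expected for curves with no common component (the affine F_5-count falls short of the bound because intersections may lie at infinity, over extension fields, or carry multiplicity).


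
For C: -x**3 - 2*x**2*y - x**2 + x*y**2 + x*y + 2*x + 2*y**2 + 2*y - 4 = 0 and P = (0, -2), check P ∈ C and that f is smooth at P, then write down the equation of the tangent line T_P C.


Tangent line at P: 4*x - 6*y - 12 = 0.

Step 1: f(0, -2) = 0, so P lies on C.
Step 2: partial derivatives
  f_x(x, y) = -3*x**2 - 4*x*y - 2*x + y**2 + y + 2, f_y(x, y) = -2*x**2 + 2*x*y + x + 4*y + 2.
  f_x(P) = 4, f_y(P) = -6 (gradient nonzero, so P is smooth).
Step 3: tangent line at P: 4·(x − 0) + -6·(y − -2) = 0.
Expanding: 4*x - 6*y - 12 = 0.


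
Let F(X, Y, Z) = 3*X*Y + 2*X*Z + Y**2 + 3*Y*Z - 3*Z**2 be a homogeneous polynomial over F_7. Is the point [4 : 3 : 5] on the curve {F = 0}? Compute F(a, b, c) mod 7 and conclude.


F(4,3,5) ≡ 6 (mod 7); P is NOT on the curve.

Evaluate F(4, 3, 5) term-by-term (mod 7).
  3*X*Y ↦ 3·4·3·1 = 36
  2*X*Z ↦ 2·4·1·5 = 40
  Y**2 ↦ 1·1·9·1 = 9
  3*Y*Z ↦ 3·1·3·5 = 45
  -3*Z**2 ↦ -3·1·1·25 = -75
Sum: F(4, 3, 5) = (36) + (40) + (9) + (45) + (-75) = 55.
Reducing mod 7: 55 ≡ 6 (mod 7).
Since F(a, b, c) ≡ 6 ≠ 0 (mod 7), P does NOT lie on the curve.


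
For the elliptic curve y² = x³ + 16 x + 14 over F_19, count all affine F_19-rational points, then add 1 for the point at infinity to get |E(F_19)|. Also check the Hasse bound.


Affine points = {(2, 4), (2, 15), (4, 3), (4, 16), (11, 1), (11, 18), (13, 5), (13, 14), (15, 0), (18, 4), (18, 15)}; affine count = 11; |E(F_19)| = 12.

Discriminant check: Δ ∝ 4a³ + 27b² = 4·16³ + 27·14² = 4·4096 + 27·196 ≡ 16 (mod 19). Nonzero ⇒ E is nonsingular.
For each x ∈ F_19, compute rhs = x³ + 16·x + 14 mod 19, then count y ∈ F_19 with y² ≡ rhs.
  x = 0: rhs = 14, matching y values: none (0 points).
  x = 1: rhs = 12, matching y values: none (0 points).
  x = 2: rhs = 16, matching y values: 4, 15 (2 points).
  x = 3: rhs = 13, matching y values: none (0 points).
  x = 4: rhs = 9, matching y values: 3, 16 (2 points).
  x = 5: rhs = 10, matching y values: none (0 points).
  x = 6: rhs = 3, matching y values: none (0 points).
  x = 7: rhs = 13, matching y values: none (0 points).
  x = 8: rhs = 8, matching y values: none (0 points).
  x = 9: rhs = 13, matching y values: none (0 points).
  x = 10: rhs = 15, matching y values: none (0 points).
  x = 11: rhs = 1, matching y values: 1, 18 (2 points).
  x = 12: rhs = 15, matching y values: none (0 points).
  x = 13: rhs = 6, matching y values: 5, 14 (2 points).
  x = 14: rhs = 18, matching y values: none (0 points).
  x = 15: rhs = 0, matching y values: 0 (1 points).
  x = 16: rhs = 15, matching y values: none (0 points).
  x = 17: rhs = 12, matching y values: none (0 points).
  x = 18: rhs = 16, matching y values: 4, 15 (2 points).
Total affine count: 11.
Full point count |E(F_19)| = 11 + 1 = 12.
Hasse bound: |12 − (19+1)| = |-8| = 8 ≤ 2√19 ≈ 8.7178 ✓.


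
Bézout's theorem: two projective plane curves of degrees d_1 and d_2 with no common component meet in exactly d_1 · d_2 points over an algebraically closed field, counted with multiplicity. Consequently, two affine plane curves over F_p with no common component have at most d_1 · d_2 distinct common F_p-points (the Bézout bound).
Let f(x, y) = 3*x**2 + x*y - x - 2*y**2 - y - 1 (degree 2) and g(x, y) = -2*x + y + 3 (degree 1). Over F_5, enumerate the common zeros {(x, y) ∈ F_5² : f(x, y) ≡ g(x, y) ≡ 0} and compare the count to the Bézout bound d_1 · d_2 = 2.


Common zeros: ∅; count = 0; Bézout bound = 2.

deg(f) = 2, deg(g) = 1, so Bézout bound = 2.
Scan x ∈ F_5. For each x, list the y ∈ F_5 with f(x, y) ≡ 0 and those with g(x, y) ≡ 0 (mod 5); the common zeros in that column are the intersection.
  x = 0: f ≡ 0 at y ∈ ∅; g ≡ 0 at y ∈ {2}; common: ∅.
  x = 1: f ≡ 0 at y ∈ ∅; g ≡ 0 at y ∈ {4}; common: ∅.
  x = 2: f ≡ 0 at y ∈ ∅; g ≡ 0 at y ∈ {1}; common: ∅.
  x = 3: f ≡ 0 at y ∈ ∅; g ≡ 0 at y ∈ {3}; common: ∅.
  x = 4: f ≡ 0 at y ∈ ∅; g ≡ 0 at y ∈ {0}; common: ∅.
Collecting: common zeros = ∅, so the count is 0.
Comparison with the Bézout bound: 0 ≤ 2 = deg(f)·deg(g), as expected for curves with no common component (the affine F_5-count falls short of the bound because intersections may lie at infinity, over extension fields, or carry multiplicity).


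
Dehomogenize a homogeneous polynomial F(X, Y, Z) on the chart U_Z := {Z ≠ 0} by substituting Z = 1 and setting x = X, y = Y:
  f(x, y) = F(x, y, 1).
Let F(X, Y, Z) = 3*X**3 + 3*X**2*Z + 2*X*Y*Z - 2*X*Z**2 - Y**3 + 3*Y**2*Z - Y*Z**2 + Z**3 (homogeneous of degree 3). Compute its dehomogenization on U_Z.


f(x, y) = 3*x**3 + 3*x**2 + 2*x*y - 2*x - y**3 + 3*y**2 - y + 1

On U_Z we set Z = 1. Each monomial c·X^i·Y^j·Z^k in F becomes c·x^i·y^j·1^k = c·x^i·y^j.
Substituting Z = 1: F(X, Y, 1) = 3*x**3 + 3*x**2 + 2*x*y - 2*x - y**3 + 3*y**2 - y + 1.
Note: deg(f) ≤ deg(F) = 3; strict inequality happens when F is divisible by Z (lost terms).


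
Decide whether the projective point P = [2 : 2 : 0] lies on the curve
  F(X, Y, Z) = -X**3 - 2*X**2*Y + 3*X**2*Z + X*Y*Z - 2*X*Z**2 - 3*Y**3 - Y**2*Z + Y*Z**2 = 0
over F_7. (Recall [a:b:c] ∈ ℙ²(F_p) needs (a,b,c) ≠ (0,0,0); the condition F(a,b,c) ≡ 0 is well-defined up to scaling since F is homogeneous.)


F(2,2,0) ≡ 1 (mod 7); P is NOT on the curve.

Evaluate F(2, 2, 0) term-by-term (mod 7).
  -X**3 ↦ -1·8·1·1 = -8
  -2*X**2*Y ↦ -2·4·2·1 = -16
  3*X**2*Z ↦ 3·4·1·0 = 0
  X*Y*Z ↦ 1·2·2·0 = 0
  -2*X*Z**2 ↦ -2·2·1·0 = 0
  -3*Y**3 ↦ -3·1·8·1 = -24
  -Y**2*Z ↦ -1·1·4·0 = 0
  Y*Z**2 ↦ 1·1·2·0 = 0
Sum: F(2, 2, 0) = (-8) + (-16) + (0) + (0) + (0) + (-24) + (0) + (0) = -48.
Reducing mod 7: -48 ≡ 1 (mod 7).
Since F(a, b, c) ≡ 1 ≠ 0 (mod 7), P does NOT lie on the curve.
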